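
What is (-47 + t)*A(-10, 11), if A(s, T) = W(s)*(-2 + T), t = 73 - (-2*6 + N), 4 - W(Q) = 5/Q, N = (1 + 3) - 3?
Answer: 2997/2 ≈ 1498.5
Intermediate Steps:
N = 1 (N = 4 - 3 = 1)
W(Q) = 4 - 5/Q
t = 84 (t = 73 - (-2*6 + 1) = 73 - (-12 + 1) = 73 - 1*(-11) = 73 + 11 = 84)
A(s, T) = (-2 + T)*(4 - 5/s) (A(s, T) = (4 - 5/s)*(-2 + T) = (-2 + T)*(4 - 5/s))
(-47 + t)*A(-10, 11) = (-47 + 84)*((-5 + 4*(-10))*(-2 + 11)/(-10)) = 37*(-⅒*(-5 - 40)*9) = 37*(-⅒*(-45)*9) = 37*(81/2) = 2997/2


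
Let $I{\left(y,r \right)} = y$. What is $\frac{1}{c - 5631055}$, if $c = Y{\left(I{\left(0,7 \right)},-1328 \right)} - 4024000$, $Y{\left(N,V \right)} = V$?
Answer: $- \frac{1}{9656383} \approx -1.0356 \cdot 10^{-7}$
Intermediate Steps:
$c = -4025328$ ($c = -1328 - 4024000 = -4025328$)
$\frac{1}{c - 5631055} = \frac{1}{-4025328 - 5631055} = \frac{1}{-9656383} = - \frac{1}{9656383}$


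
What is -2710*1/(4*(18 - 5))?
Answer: -1355/26 ≈ -52.115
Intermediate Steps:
-2710*1/(4*(18 - 5)) = -2710/(13*4) = -2710/52 = -2710*1/52 = -1355/26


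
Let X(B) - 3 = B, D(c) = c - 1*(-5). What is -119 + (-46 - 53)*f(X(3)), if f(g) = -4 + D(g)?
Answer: -812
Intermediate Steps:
D(c) = 5 + c (D(c) = c + 5 = 5 + c)
X(B) = 3 + B
f(g) = 1 + g (f(g) = -4 + (5 + g) = 1 + g)
-119 + (-46 - 53)*f(X(3)) = -119 + (-46 - 53)*(1 + (3 + 3)) = -119 - 99*(1 + 6) = -119 - 99*7 = -119 - 693 = -812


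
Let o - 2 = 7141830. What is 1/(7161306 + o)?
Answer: 1/14303138 ≈ 6.9915e-8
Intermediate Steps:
o = 7141832 (o = 2 + 7141830 = 7141832)
1/(7161306 + o) = 1/(7161306 + 7141832) = 1/14303138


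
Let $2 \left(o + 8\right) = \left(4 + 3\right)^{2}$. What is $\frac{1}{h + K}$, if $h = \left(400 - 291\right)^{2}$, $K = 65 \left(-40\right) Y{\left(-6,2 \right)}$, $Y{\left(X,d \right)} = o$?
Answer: $- \frac{1}{31019} \approx -3.2238 \cdot 10^{-5}$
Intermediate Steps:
$o = \frac{33}{2}$ ($o = -8 + \frac{\left(4 + 3\right)^{2}}{2} = -8 + \frac{7^{2}}{2} = -8 + \frac{1}{2} \cdot 49 = -8 + \frac{49}{2} = \frac{33}{2} \approx 16.5$)
$Y{\left(X,d \right)} = \frac{33}{2}$
$K = -42900$ ($K = 65 \left(-40\right) \frac{33}{2} = \left(-2600\right) \frac{33}{2} = -42900$)
$h = 11881$ ($h = 109^{2} = 11881$)
$\frac{1}{h + K} = \frac{1}{11881 - 42900} = \frac{1}{-31019} = - \frac{1}{31019}$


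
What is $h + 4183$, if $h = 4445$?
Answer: $8628$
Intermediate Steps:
$h + 4183 = 4445 + 4183 = 8628$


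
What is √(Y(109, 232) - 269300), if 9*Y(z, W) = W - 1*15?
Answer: I*√2423483/3 ≈ 518.92*I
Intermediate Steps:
Y(z, W) = -5/3 + W/9 (Y(z, W) = (W - 1*15)/9 = (W - 15)/9 = (-15 + W)/9 = -5/3 + W/9)
√(Y(109, 232) - 269300) = √((-5/3 + (⅑)*232) - 269300) = √((-5/3 + 232/9) - 269300) = √(217/9 - 269300) = √(-2423483/9) = I*√2423483/3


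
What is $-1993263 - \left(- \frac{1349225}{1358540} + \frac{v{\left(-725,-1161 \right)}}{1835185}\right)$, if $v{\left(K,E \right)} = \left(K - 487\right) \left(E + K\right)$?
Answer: $- \frac{993909717560777471}{498634445980} \approx -1.9933 \cdot 10^{6}$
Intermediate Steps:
$v{\left(K,E \right)} = \left(-487 + K\right) \left(E + K\right)$
$-1993263 - \left(- \frac{1349225}{1358540} + \frac{v{\left(-725,-1161 \right)}}{1835185}\right) = -1993263 - \left(- \frac{1349225}{1358540} + \frac{\left(-725\right)^{2} - -565407 - -353075 - -841725}{1835185}\right) = -1993263 - \left(\left(-1349225\right) \frac{1}{1358540} + \left(525625 + 565407 + 353075 + 841725\right) \frac{1}{1835185}\right) = -1993263 - \left(- \frac{269845}{271708} + 2285832 \cdot \frac{1}{1835185}\right) = -1993263 - \left(- \frac{269845}{271708} + \frac{2285832}{1835185}\right) = -1993263 - \frac{125863344731}{498634445980} = - \frac{993909717560777471}{498634445980}$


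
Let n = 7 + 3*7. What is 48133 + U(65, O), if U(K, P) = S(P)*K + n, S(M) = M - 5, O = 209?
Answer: 61421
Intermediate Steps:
S(M) = -5 + M
n = 28 (n = 7 + 21 = 28)
U(K, P) = 28 + K*(-5 + P) (U(K, P) = (-5 + P)*K + 28 = K*(-5 + P) + 28 = 28 + K*(-5 + P))
48133 + U(65, O) = 48133 + (28 + 65*(-5 + 209)) = 48133 + (28 + 65*204) = 48133 + (28 + 13260) = 48133 + 13288 = 61421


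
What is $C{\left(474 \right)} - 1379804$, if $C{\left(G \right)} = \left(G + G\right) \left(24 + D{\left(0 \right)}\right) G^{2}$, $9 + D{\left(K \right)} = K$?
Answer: $3193512916$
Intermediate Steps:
$D{\left(K \right)} = -9 + K$
$C{\left(G \right)} = 30 G^{3}$ ($C{\left(G \right)} = \left(G + G\right) \left(24 + \left(-9 + 0\right)\right) G^{2} = 2 G \left(24 - 9\right) G^{2} = 2 G 15 G^{2} = 30 G G^{2} = 30 G^{3}$)
$C{\left(474 \right)} - 1379804 = 30 \cdot 474^{3} - 1379804 = 30 \cdot 106496424 - 1379804 = 3194892720 - 1379804 = 3193512916$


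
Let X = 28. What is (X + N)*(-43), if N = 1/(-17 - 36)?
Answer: -63769/53 ≈ -1203.2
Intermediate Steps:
N = -1/53 (N = 1/(-53) = -1/53 ≈ -0.018868)
(X + N)*(-43) = (28 - 1/53)*(-43) = (1483/53)*(-43) = -63769/53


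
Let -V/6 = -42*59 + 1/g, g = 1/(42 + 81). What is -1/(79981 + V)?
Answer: -1/94111 ≈ -1.0626e-5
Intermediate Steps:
g = 1/123 ≈ 0.0081301
V = 14130 (V = -6*(-42*59 + 1/(1/123)) = -6*(-2478 + 123) = -6*(-2355) = 14130)
-1/(79981 + V) = -1/(79981 + 14130) = -1/94111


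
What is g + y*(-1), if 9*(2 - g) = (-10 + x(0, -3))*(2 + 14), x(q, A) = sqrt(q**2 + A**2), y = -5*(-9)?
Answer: -275/9 ≈ -30.556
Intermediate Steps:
y = 45
x(q, A) = sqrt(A**2 + q**2)
g = 130/9 (g = 2 - (-10 + sqrt((-3)**2 + 0**2))*(2 + 14)/9 = 2 - (-10 + sqrt(9 + 0))*16/9 = 2 - (-10 + sqrt(9))*16/9 = 2 - (-10 + 3)*16/9 = 2 - (-7)*16/9 = 2 - 1/9*(-112) = 2 + 112/9 = 130/9 ≈ 14.444)
g + y*(-1) = 130/9 + 45*(-1) = 130/9 - 45 = -275/9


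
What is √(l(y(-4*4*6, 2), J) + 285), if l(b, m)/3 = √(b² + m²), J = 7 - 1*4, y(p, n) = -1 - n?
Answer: √(285 + 9*√2) ≈ 17.255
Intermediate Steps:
J = 3 (J = 7 - 4 = 3)
l(b, m) = 3*√(b² + m²)
√(l(y(-4*4*6, 2), J) + 285) = √(3*√((-1 - 1*2)² + 3²) + 285) = √(3*√((-1 - 2)² + 9) + 285) = √(3*√((-3)² + 9) + 285) = √(3*√(9 + 9) + 285) = √(3*√18 + 285) = √(3*(3*√2) + 285) = √(9*√2 + 285) = √(285 + 9*√2)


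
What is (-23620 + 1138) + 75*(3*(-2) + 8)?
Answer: -22332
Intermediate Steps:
(-23620 + 1138) + 75*(3*(-2) + 8) = -22482 + 75*(-6 + 8) = -22482 + 75*2 = -22482 + 150 = -22332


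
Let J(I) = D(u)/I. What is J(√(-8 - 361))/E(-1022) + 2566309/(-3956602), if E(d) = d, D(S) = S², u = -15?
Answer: -2566309/3956602 + 75*I*√41/41902 ≈ -0.64861 + 0.011461*I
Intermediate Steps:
J(I) = 225/I (J(I) = (-15)²/I = 225/I)
J(√(-8 - 361))/E(-1022) + 2566309/(-3956602) = (225/(√(-8 - 361)))/(-1022) + 2566309/(-3956602) = (225/(√(-369)))*(-1/1022) + 2566309*(-1/3956602) = (225/((3*I*√41)))*(-1/1022) - 2566309/3956602 = (225*(-I*√41/123))*(-1/1022) - 2566309/3956602 = -75*I*√41/41*(-1/1022) - 2566309/3956602 = 75*I*√41/41902 - 2566309/3956602 = -2566309/3956602 + 75*I*√41/41902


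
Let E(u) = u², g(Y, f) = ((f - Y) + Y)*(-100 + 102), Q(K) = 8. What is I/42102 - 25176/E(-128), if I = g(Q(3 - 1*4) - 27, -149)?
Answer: -66552649/43112448 ≈ -1.5437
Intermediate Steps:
g(Y, f) = 2*f (g(Y, f) = f*2 = 2*f)
I = -298 (I = 2*(-149) = -298)
I/42102 - 25176/E(-128) = -298/42102 - 25176/((-128)²) = -298*1/42102 - 25176/16384 = -149/21051 - 25176*1/16384 = -149/21051 - 3147/2048 = -66552649/43112448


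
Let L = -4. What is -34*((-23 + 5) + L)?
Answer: 748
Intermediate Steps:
-34*((-23 + 5) + L) = -34*((-23 + 5) - 4) = -34*(-18 - 4) = -34*(-22) = 748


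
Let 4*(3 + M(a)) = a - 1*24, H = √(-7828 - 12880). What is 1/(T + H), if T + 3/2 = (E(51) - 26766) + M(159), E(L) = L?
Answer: -426972/11394399377 - 32*I*√5177/11394399377 ≈ -3.7472e-5 - 2.0207e-7*I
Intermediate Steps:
H = 2*I*√5177 (H = √(-20708) = 2*I*√5177 ≈ 143.9*I)
M(a) = -9 + a/4 (M(a) = -3 + (a - 1*24)/4 = -3 + (a - 24)/4 = -3 + (-24 + a)/4 = -3 + (-6 + a/4) = -9 + a/4)
T = -106743/4 (T = -3/2 + ((51 - 26766) + (-9 + (¼)*159)) = -3/2 + (-26715 + (-9 + 159/4)) = -3/2 + (-26715 + 123/4) = -3/2 - 106737/4 = -106743/4 ≈ -26686.)
1/(T + H) = 1/(-106743/4 + 2*I*√5177)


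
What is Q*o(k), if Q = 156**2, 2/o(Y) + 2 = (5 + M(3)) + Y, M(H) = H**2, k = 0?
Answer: 4056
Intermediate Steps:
o(Y) = 2/(12 + Y) (o(Y) = 2/(-2 + ((5 + 3**2) + Y)) = 2/(-2 + ((5 + 9) + Y)) = 2/(-2 + (14 + Y)) = 2/(12 + Y))
Q = 24336
Q*o(k) = 24336*(2/(12 + 0)) = 24336*(2/12) = 24336*(2*(1/12)) = 24336*(1/6) = 4056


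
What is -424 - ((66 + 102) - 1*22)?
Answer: -570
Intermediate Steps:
-424 - ((66 + 102) - 1*22) = -424 - (168 - 22) = -424 - 1*146 = -424 - 146 = -570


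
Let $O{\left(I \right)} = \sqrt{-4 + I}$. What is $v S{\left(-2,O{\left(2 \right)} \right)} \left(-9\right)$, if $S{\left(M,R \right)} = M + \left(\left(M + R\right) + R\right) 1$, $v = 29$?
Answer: $1044 - 522 i \sqrt{2} \approx 1044.0 - 738.22 i$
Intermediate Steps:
$S{\left(M,R \right)} = 2 M + 2 R$ ($S{\left(M,R \right)} = M + \left(M + 2 R\right) 1 = M + \left(M + 2 R\right) = 2 M + 2 R$)
$v S{\left(-2,O{\left(2 \right)} \right)} \left(-9\right) = 29 \left(2 \left(-2\right) + 2 \sqrt{-4 + 2}\right) \left(-9\right) = 29 \left(-4 + 2 \sqrt{-2}\right) \left(-9\right) = 29 \left(-4 + 2 i \sqrt{2}\right) \left(-9\right) = \left(-116 + 58 i \sqrt{2}\right) \left(-9\right) = 1044 - 522 i \sqrt{2}$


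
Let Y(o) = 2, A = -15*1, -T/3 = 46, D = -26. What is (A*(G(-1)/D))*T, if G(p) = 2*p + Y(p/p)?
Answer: 0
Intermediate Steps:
T = -138 (T = -3*46 = -138)
A = -15
G(p) = 2 + 2*p (G(p) = 2*p + 2 = 2 + 2*p)
(A*(G(-1)/D))*T = -15*(2 + 2*(-1))/(-26)*(-138) = -15*(2 - 2)*(-1)/26*(-138) = -0*(-1)/26*(-138) = -15*0*(-138) = 0*(-138) = 0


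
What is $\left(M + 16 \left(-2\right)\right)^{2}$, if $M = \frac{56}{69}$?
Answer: $\frac{4631104}{4761} \approx 972.72$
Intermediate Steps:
$M = \frac{56}{69}$ ($M = 56 \cdot \frac{1}{69} = \frac{56}{69} \approx 0.81159$)
$\left(M + 16 \left(-2\right)\right)^{2} = \left(\frac{56}{69} + 16 \left(-2\right)\right)^{2} = \left(\frac{56}{69} - 32\right)^{2} = \left(- \frac{2152}{69}\right)^{2} = \frac{4631104}{4761}$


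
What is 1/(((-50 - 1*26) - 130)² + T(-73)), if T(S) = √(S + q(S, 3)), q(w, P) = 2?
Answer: 42436/1800814167 - I*√71/1800814167 ≈ 2.3565e-5 - 4.6791e-9*I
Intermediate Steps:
T(S) = √(2 + S) (T(S) = √(S + 2) = √(2 + S))
1/(((-50 - 1*26) - 130)² + T(-73)) = 1/(((-50 - 1*26) - 130)² + √(2 - 73)) = 1/(((-50 - 26) - 130)² + √(-71)) = 1/((-76 - 130)² + I*√71) = 1/((-206)² + I*√71) = 1/(42436 + I*√71)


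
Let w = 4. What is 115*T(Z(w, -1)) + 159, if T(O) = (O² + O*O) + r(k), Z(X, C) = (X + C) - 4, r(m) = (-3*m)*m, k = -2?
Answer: -991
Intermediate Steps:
r(m) = -3*m²
Z(X, C) = -4 + C + X (Z(X, C) = (C + X) - 4 = -4 + C + X)
T(O) = -12 + 2*O² (T(O) = (O² + O*O) - 3*(-2)² = (O² + O²) - 3*4 = 2*O² - 12 = -12 + 2*O²)
115*T(Z(w, -1)) + 159 = 115*(-12 + 2*(-4 - 1 + 4)²) + 159 = 115*(-12 + 2*(-1)²) + 159 = 115*(-12 + 2*1) + 159 = 115*(-12 + 2) + 159 = 115*(-10) + 159 = -1150 + 159 = -991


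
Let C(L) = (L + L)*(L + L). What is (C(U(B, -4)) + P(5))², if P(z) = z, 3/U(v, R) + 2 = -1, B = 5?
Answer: 81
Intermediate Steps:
U(v, R) = -1 (U(v, R) = 3/(-2 - 1) = 3/(-3) = 3*(-⅓) = -1)
C(L) = 4*L² (C(L) = (2*L)*(2*L) = 4*L²)
(C(U(B, -4)) + P(5))² = (4*(-1)² + 5)² = (4*1 + 5)² = (4 + 5)² = 9² = 81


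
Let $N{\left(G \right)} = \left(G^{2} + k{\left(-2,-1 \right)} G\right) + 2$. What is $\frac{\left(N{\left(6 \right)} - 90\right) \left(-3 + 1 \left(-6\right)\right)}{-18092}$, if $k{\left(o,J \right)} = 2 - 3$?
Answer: $- \frac{261}{9046} \approx -0.028853$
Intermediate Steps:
$k{\left(o,J \right)} = -1$
$N{\left(G \right)} = 2 + G^{2} - G$ ($N{\left(G \right)} = \left(G^{2} - G\right) + 2 = 2 + G^{2} - G$)
$\frac{\left(N{\left(6 \right)} - 90\right) \left(-3 + 1 \left(-6\right)\right)}{-18092} = \frac{\left(\left(2 + 6^{2} - 6\right) - 90\right) \left(-3 + 1 \left(-6\right)\right)}{-18092} = \left(\left(2 + 36 - 6\right) - 90\right) \left(-3 - 6\right) \left(- \frac{1}{18092}\right) = \left(32 - 90\right) \left(-9\right) \left(- \frac{1}{18092}\right) = \left(-58\right) \left(-9\right) \left(- \frac{1}{18092}\right) = 522 \left(- \frac{1}{18092}\right) = - \frac{261}{9046}$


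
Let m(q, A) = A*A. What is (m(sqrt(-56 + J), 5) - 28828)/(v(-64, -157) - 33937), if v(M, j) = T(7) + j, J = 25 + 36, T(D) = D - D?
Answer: 28803/34094 ≈ 0.84481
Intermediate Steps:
T(D) = 0
J = 61
v(M, j) = j (v(M, j) = 0 + j = j)
m(q, A) = A**2
(m(sqrt(-56 + J), 5) - 28828)/(v(-64, -157) - 33937) = (5**2 - 28828)/(-157 - 33937) = (25 - 28828)/(-34094) = -28803*(-1/34094) = 28803/34094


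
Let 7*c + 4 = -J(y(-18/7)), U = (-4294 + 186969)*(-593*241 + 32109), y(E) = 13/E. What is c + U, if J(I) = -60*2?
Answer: -141687844784/7 ≈ -2.0241e+10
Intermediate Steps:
J(I) = -120
U = -20241120700 (U = 182675*(-142913 + 32109) = 182675*(-110804) = -20241120700)
c = 116/7 (c = -4/7 + (-1*(-120))/7 = -4/7 + (⅐)*120 = -4/7 + 120/7 = 116/7 ≈ 16.571)
c + U = 116/7 - 20241120700 = -141687844784/7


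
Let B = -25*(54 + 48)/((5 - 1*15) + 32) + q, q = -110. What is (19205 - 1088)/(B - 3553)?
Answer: -66429/13856 ≈ -4.7942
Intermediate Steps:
B = -2485/11 (B = -25*(54 + 48)/((5 - 1*15) + 32) - 110 = -2550/((5 - 15) + 32) - 110 = -2550/(-10 + 32) - 110 = -2550/22 - 110 = -25*51/11 - 110 = -1275/11 - 110 = -2485/11 ≈ -225.91)
(19205 - 1088)/(B - 3553) = (19205 - 1088)/(-2485/11 - 3553) = 18117/(-41568/11) = 18117*(-11/41568) = -66429/13856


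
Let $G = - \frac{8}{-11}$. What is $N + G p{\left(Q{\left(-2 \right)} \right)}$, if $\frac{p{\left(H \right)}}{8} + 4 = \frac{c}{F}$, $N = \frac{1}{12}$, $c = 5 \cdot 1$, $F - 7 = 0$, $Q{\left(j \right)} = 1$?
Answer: $- \frac{17587}{924} \approx -19.034$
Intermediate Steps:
$F = 7$ ($F = 7 + 0 = 7$)
$c = 5$
$N = \frac{1}{12} \approx 0.083333$
$p{\left(H \right)} = - \frac{184}{7}$ ($p{\left(H \right)} = -32 + 8 \cdot \frac{5}{7} = -32 + \frac{40}{7} = - \frac{184}{7}$)
$G = \frac{8}{11}$ ($G = \left(-8\right) \left(- \frac{1}{11}\right) = \frac{8}{11} \approx 0.72727$)
$N + G p{\left(Q{\left(-2 \right)} \right)} = \frac{1}{12} + \frac{8}{11} \left(- \frac{184}{7}\right) = \frac{1}{12} - \frac{1472}{77} = - \frac{17587}{924}$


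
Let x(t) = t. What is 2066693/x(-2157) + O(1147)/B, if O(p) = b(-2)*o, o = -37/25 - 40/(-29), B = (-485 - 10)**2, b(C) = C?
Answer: -122377934206901/127725406875 ≈ -958.13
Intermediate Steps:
B = 245025 (B = (-495)**2 = 245025)
o = -73/725 (o = -37*1/25 - 40*(-1/29) = -37/25 + 40/29 = -73/725 ≈ -0.10069)
O(p) = 146/725 (O(p) = -2*(-73/725) = 146/725)
2066693/x(-2157) + O(1147)/B = 2066693/(-2157) + (146/725)/245025 = 2066693*(-1/2157) + (146/725)*(1/245025) = -2066693/2157 + 146/177643125 = -122377934206901/127725406875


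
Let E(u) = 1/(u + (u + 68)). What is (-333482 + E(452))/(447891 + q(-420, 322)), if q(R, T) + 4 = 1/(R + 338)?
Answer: -13289924623/17849192238 ≈ -0.74457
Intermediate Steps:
E(u) = 1/(68 + 2*u) (E(u) = 1/(u + (68 + u)) = 1/(68 + 2*u))
q(R, T) = -4 + 1/(338 + R) (q(R, T) = -4 + 1/(R + 338) = -4 + 1/(338 + R))
(-333482 + E(452))/(447891 + q(-420, 322)) = (-333482 + 1/(2*(34 + 452)))/(447891 + (-1351 - 4*(-420))/(338 - 420)) = (-333482 + (1/2)/486)/(447891 + (-1351 + 1680)/(-82)) = (-333482 + (1/2)*(1/486))/(447891 - 1/82*329) = (-333482 + 1/972)/(447891 - 329/82) = -324144503/(972*36726733/82) = -324144503/972*82/36726733 = -13289924623/17849192238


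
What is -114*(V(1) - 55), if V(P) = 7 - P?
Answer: 5586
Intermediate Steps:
-114*(V(1) - 55) = -114*((7 - 1*1) - 55) = -114*((7 - 1) - 55) = -114*(6 - 55) = -114*(-49) = 5586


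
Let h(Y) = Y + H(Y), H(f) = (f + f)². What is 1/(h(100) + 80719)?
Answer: 1/120819 ≈ 8.2768e-6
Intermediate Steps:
H(f) = 4*f² (H(f) = (2*f)² = 4*f²)
h(Y) = Y + 4*Y²
1/(h(100) + 80719) = 1/(100*(1 + 4*100) + 80719) = 1/(100*(1 + 400) + 80719) = 1/(100*401 + 80719) = 1/(40100 + 80719) = 1/120819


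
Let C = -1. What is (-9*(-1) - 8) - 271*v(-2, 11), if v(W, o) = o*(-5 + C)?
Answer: 17887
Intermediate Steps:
v(W, o) = -6*o (v(W, o) = o*(-5 - 1) = o*(-6) = -6*o)
(-9*(-1) - 8) - 271*v(-2, 11) = (-9*(-1) - 8) - (-1626)*11 = (9 - 8) - 271*(-66) = 1 + 17886 = 17887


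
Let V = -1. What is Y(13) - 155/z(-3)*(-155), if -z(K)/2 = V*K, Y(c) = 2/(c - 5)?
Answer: -48047/12 ≈ -4003.9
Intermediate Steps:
Y(c) = 2/(-5 + c)
z(K) = 2*K (z(K) = -(-2)*K = 2*K)
Y(13) - 155/z(-3)*(-155) = 2/(-5 + 13) - 155/(2*(-3))*(-155) = 2/8 - 155/(-6)*(-155) = 2*(⅛) - 155*(-⅙)*(-155) = ¼ + (155/6)*(-155) = ¼ - 24025/6 = -48047/12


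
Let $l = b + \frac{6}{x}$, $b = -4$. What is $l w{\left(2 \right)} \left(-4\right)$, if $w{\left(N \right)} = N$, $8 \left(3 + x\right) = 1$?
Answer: $\frac{1120}{23} \approx 48.696$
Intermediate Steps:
$x = - \frac{23}{8}$ ($x = -3 + \frac{1}{8} \cdot 1 = -3 + \frac{1}{8} = - \frac{23}{8} \approx -2.875$)
$l = - \frac{140}{23}$ ($l = -4 + \frac{6}{- \frac{23}{8}} = -4 + 6 \left(- \frac{8}{23}\right) = -4 - \frac{48}{23} = - \frac{140}{23} \approx -6.087$)
$l w{\left(2 \right)} \left(-4\right) = \left(- \frac{140}{23}\right) 2 \left(-4\right) = \left(- \frac{280}{23}\right) \left(-4\right) = \frac{1120}{23}$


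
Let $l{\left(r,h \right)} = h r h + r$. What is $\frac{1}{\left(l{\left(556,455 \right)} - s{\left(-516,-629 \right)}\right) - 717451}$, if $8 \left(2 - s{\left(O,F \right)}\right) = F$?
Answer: $\frac{8}{915111395} \approx 8.7421 \cdot 10^{-9}$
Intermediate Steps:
$l{\left(r,h \right)} = r + r h^{2}$ ($l{\left(r,h \right)} = r h^{2} + r = r + r h^{2}$)
$s{\left(O,F \right)} = 2 - \frac{F}{8}$
$\frac{1}{\left(l{\left(556,455 \right)} - s{\left(-516,-629 \right)}\right) - 717451} = \frac{1}{\left(556 \left(1 + 455^{2}\right) - \left(2 - - \frac{629}{8}\right)\right) - 717451} = \frac{1}{\left(556 \left(1 + 207025\right) - \left(2 + \frac{629}{8}\right)\right) - 717451} = \frac{1}{\left(556 \cdot 207026 - \frac{645}{8}\right) - 717451} = \frac{1}{\left(115106456 - \frac{645}{8}\right) - 717451} = \frac{1}{\frac{920851003}{8} - 717451} = \frac{1}{\frac{915111395}{8}} = \frac{8}{915111395}$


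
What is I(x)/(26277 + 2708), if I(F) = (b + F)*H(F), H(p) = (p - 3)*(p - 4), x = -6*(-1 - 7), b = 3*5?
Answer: 2268/527 ≈ 4.3036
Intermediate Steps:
b = 15
x = 48 (x = -6*(-8) = 48)
H(p) = (-4 + p)*(-3 + p) (H(p) = (-3 + p)*(-4 + p) = (-4 + p)*(-3 + p))
I(F) = (15 + F)*(12 + F² - 7*F)
I(x)/(26277 + 2708) = ((15 + 48)*(12 + 48² - 7*48))/(26277 + 2708) = (63*(12 + 2304 - 336))/28985 = (63*1980)*(1/28985) = 124740*(1/28985) = 2268/527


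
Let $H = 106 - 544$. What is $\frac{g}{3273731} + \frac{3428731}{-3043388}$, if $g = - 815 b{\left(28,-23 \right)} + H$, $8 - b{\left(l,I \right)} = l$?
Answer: $- \frac{11176468744905}{9963233640628} \approx -1.1218$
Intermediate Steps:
$b{\left(l,I \right)} = 8 - l$
$H = -438$
$g = 15862$ ($g = - 815 \left(8 - 28\right) - 438 = \left(-815\right) \left(-20\right) - 438 = 16300 - 438 = 15862$)
$\frac{g}{3273731} + \frac{3428731}{-3043388} = \frac{15862}{3273731} + \frac{3428731}{-3043388} = 15862 \cdot \frac{1}{3273731} + 3428731 \left(- \frac{1}{3043388}\right) = \frac{15862}{3273731} - \frac{3428731}{3043388} = - \frac{11176468744905}{9963233640628}$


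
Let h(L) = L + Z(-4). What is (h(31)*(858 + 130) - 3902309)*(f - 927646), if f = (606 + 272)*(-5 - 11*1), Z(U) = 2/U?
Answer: 3646403964450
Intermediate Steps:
h(L) = -1/2 + L (h(L) = L + 2/(-4) = L + 2*(-1/4) = L - 1/2 = -1/2 + L)
f = -14048 (f = 878*(-5 - 11) = 878*(-16) = -14048)
(h(31)*(858 + 130) - 3902309)*(f - 927646) = ((-1/2 + 31)*(858 + 130) - 3902309)*(-14048 - 927646) = ((61/2)*988 - 3902309)*(-941694) = (30134 - 3902309)*(-941694) = -3872175*(-941694) = 3646403964450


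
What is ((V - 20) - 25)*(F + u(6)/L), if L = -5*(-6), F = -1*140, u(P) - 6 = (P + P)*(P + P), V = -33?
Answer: 10530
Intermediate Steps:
u(P) = 6 + 4*P**2 (u(P) = 6 + (P + P)*(P + P) = 6 + (2*P)*(2*P) = 6 + 4*P**2)
F = -140
L = 30
((V - 20) - 25)*(F + u(6)/L) = ((-33 - 20) - 25)*(-140 + (6 + 4*6**2)/30) = (-53 - 25)*(-140 + (6 + 4*36)*(1/30)) = -78*(-140 + (6 + 144)*(1/30)) = -78*(-140 + 150*(1/30)) = -78*(-140 + 5) = -78*(-135) = 10530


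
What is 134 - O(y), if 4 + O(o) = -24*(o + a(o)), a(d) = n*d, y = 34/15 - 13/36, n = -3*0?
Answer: 2756/15 ≈ 183.73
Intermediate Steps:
n = 0
y = 343/180 (y = 34*(1/15) - 13*1/36 = 34/15 - 13/36 = 343/180 ≈ 1.9056)
a(d) = 0 (a(d) = 0*d = 0)
O(o) = -4 - 24*o (O(o) = -4 - 24*(o + 0) = -4 - 24*o)
134 - O(y) = 134 - (-4 - 24*343/180) = 134 - (-4 - 686/15) = 134 - 1*(-746/15) = 134 + 746/15 = 2756/15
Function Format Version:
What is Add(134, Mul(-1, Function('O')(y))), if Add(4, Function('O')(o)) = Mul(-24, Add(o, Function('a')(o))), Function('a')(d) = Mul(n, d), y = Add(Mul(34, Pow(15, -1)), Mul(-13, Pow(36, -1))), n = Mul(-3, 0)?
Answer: Rational(2756, 15) ≈ 183.73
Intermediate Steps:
n = 0
y = Rational(343, 180) (y = Add(Mul(34, Rational(1, 15)), Mul(-13, Rational(1, 36))) = Add(Rational(34, 15), Rational(-13, 36)) = Rational(343, 180) ≈ 1.9056)
Function('a')(d) = 0 (Function('a')(d) = Mul(0, d) = 0)
Function('O')(o) = Add(-4, Mul(-24, o)) (Function('O')(o) = Add(-4, Mul(-24, Add(o, 0))) = Add(-4, Mul(-24, o)))
Add(134, Mul(-1, Function('O')(y))) = Add(134, Mul(-1, Add(-4, Mul(-24, Rational(343, 180))))) = Add(134, Mul(-1, Add(-4, Rational(-686, 15)))) = Add(134, Mul(-1, Rational(-746, 15))) = Add(134, Rational(746, 15)) = Rational(2756, 15)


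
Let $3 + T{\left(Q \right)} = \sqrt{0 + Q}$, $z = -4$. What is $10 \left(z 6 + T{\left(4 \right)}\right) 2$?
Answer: $-500$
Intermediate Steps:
$T{\left(Q \right)} = -3 + \sqrt{Q}$ ($T{\left(Q \right)} = -3 + \sqrt{0 + Q} = -3 + \sqrt{Q}$)
$10 \left(z 6 + T{\left(4 \right)}\right) 2 = 10 \left(\left(-4\right) 6 - \left(3 - \sqrt{4}\right)\right) 2 = 10 \left(-24 + \left(-3 + 2\right)\right) 2 = 10 \left(-24 - 1\right) 2 = 10 \left(-25\right) 2 = \left(-250\right) 2 = -500$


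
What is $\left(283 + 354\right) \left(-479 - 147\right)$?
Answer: $-398762$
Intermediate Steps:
$\left(283 + 354\right) \left(-479 - 147\right) = 637 \left(-626\right) = -398762$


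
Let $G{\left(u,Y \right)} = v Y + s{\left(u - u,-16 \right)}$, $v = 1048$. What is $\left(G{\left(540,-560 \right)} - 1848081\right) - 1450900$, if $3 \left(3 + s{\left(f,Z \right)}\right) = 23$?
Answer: $- \frac{11657569}{3} \approx -3.8859 \cdot 10^{6}$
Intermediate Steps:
$s{\left(f,Z \right)} = \frac{14}{3}$ ($s{\left(f,Z \right)} = -3 + \frac{1}{3} \cdot 23 = -3 + \frac{23}{3} = \frac{14}{3}$)
$G{\left(u,Y \right)} = \frac{14}{3} + 1048 Y$ ($G{\left(u,Y \right)} = 1048 Y + \frac{14}{3} = \frac{14}{3} + 1048 Y$)
$\left(G{\left(540,-560 \right)} - 1848081\right) - 1450900 = \left(\left(\frac{14}{3} + 1048 \left(-560\right)\right) - 1848081\right) - 1450900 = \left(\left(\frac{14}{3} - 586880\right) - 1848081\right) - 1450900 = \left(- \frac{1760626}{3} - 1848081\right) - 1450900 = - \frac{7304869}{3} - 1450900 = - \frac{11657569}{3}$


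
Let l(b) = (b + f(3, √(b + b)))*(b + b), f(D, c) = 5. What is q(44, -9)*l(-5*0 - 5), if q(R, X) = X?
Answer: 0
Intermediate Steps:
l(b) = 2*b*(5 + b) (l(b) = (b + 5)*(b + b) = (5 + b)*(2*b) = 2*b*(5 + b))
q(44, -9)*l(-5*0 - 5) = -18*(-5*0 - 5)*(5 + (-5*0 - 5)) = -18*(0 - 5)*(5 + (0 - 5)) = -18*(-5)*(5 - 5) = -18*(-5)*0 = -9*0 = 0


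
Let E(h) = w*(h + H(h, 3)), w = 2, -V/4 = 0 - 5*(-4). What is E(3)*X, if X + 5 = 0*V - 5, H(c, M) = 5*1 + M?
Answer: -220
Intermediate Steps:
V = -80 (V = -4*(0 - 5*(-4)) = -4*(0 + 20) = -4*20 = -80)
H(c, M) = 5 + M
E(h) = 16 + 2*h (E(h) = 2*(h + (5 + 3)) = 2*(h + 8) = 2*(8 + h) = 16 + 2*h)
X = -10 (X = -5 + (0*(-80) - 5) = -5 + (0 - 5) = -5 - 5 = -10)
E(3)*X = (16 + 2*3)*(-10) = (16 + 6)*(-10) = 22*(-10) = -220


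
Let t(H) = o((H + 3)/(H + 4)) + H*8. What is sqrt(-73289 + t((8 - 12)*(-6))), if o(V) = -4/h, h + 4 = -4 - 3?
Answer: I*sqrt(8844693)/11 ≈ 270.36*I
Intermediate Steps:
h = -11 (h = -4 + (-4 - 3) = -4 - 7 = -11)
o(V) = 4/11 (o(V) = -4/(-11) = -4*(-1/11) = 4/11)
t(H) = 4/11 + 8*H (t(H) = 4/11 + H*8 = 4/11 + 8*H)
sqrt(-73289 + t((8 - 12)*(-6))) = sqrt(-73289 + (4/11 + 8*((8 - 12)*(-6)))) = sqrt(-73289 + (4/11 + 8*(-4*(-6)))) = sqrt(-73289 + (4/11 + 8*24)) = sqrt(-73289 + (4/11 + 192)) = sqrt(-73289 + 2116/11) = sqrt(-804063/11) = I*sqrt(8844693)/11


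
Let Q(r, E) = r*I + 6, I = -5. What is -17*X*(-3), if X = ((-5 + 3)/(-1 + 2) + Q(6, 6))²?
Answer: 34476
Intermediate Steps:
Q(r, E) = 6 - 5*r (Q(r, E) = r*(-5) + 6 = -5*r + 6 = 6 - 5*r)
X = 676 (X = ((-5 + 3)/(-1 + 2) + (6 - 5*6))² = (-2/1 + (6 - 30))² = (-2*1 - 24)² = (-2 - 24)² = (-26)² = 676)
-17*X*(-3) = -17*676*(-3) = -11492*(-3) = 34476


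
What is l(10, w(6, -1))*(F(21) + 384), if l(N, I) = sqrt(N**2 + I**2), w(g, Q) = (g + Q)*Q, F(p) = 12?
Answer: 1980*sqrt(5) ≈ 4427.4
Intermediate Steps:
w(g, Q) = Q*(Q + g) (w(g, Q) = (Q + g)*Q = Q*(Q + g))
l(N, I) = sqrt(I**2 + N**2)
l(10, w(6, -1))*(F(21) + 384) = sqrt((-(-1 + 6))**2 + 10**2)*(12 + 384) = sqrt((-1*5)**2 + 100)*396 = sqrt((-5)**2 + 100)*396 = sqrt(25 + 100)*396 = sqrt(125)*396 = (5*sqrt(5))*396 = 1980*sqrt(5)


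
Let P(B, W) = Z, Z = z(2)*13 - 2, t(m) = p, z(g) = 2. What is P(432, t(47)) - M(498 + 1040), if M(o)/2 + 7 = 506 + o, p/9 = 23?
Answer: -4050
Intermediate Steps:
p = 207 (p = 9*23 = 207)
t(m) = 207
Z = 24 (Z = 2*13 - 2 = 26 - 2 = 24)
P(B, W) = 24
M(o) = 998 + 2*o (M(o) = -14 + 2*(506 + o) = -14 + (1012 + 2*o) = 998 + 2*o)
P(432, t(47)) - M(498 + 1040) = 24 - (998 + 2*(498 + 1040)) = 24 - (998 + 2*1538) = 24 - (998 + 3076) = 24 - 1*4074 = 24 - 4074 = -4050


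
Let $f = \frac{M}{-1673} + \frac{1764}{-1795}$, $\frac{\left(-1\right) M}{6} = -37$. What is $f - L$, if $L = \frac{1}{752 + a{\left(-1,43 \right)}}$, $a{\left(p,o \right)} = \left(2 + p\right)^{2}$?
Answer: $- \frac{2525298521}{2261285355} \approx -1.1168$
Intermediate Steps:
$M = 222$ ($M = \left(-6\right) \left(-37\right) = 222$)
$L = \frac{1}{753}$ ($L = \frac{1}{752 + \left(2 - 1\right)^{2}} = \frac{1}{752 + 1^{2}} = \frac{1}{752 + 1} = \frac{1}{753} \approx 0.001328$)
$f = - \frac{3349662}{3003035}$ ($f = \frac{222}{-1673} + \frac{1764}{-1795} = 222 \left(- \frac{1}{1673}\right) + 1764 \left(- \frac{1}{1795}\right) = - \frac{222}{1673} - \frac{1764}{1795} = - \frac{3349662}{3003035} \approx -1.1154$)
$f - L = - \frac{3349662}{3003035} - \frac{1}{753} = - \frac{2525298521}{2261285355}$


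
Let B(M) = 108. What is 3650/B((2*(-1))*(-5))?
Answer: 1825/54 ≈ 33.796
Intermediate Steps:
3650/B((2*(-1))*(-5)) = 3650/108 = 3650*(1/108) = 1825/54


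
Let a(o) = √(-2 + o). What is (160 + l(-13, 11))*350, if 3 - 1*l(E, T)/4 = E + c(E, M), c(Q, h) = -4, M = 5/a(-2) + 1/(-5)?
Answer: 84000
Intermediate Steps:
M = -⅕ - 5*I/2 (M = 5/(√(-2 - 2)) + 1/(-5) = 5/(√(-4)) + 1*(-⅕) = 5/((2*I)) - ⅕ = 5*(-I/2) - ⅕ = -5*I/2 - ⅕ = -⅕ - 5*I/2 ≈ -0.2 - 2.5*I)
l(E, T) = 28 - 4*E (l(E, T) = 12 - 4*(E - 4) = 12 - 4*(-4 + E) = 12 + (16 - 4*E) = 28 - 4*E)
(160 + l(-13, 11))*350 = (160 + (28 - 4*(-13)))*350 = (160 + (28 + 52))*350 = (160 + 80)*350 = 240*350 = 84000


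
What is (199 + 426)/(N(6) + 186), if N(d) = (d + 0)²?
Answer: 625/222 ≈ 2.8153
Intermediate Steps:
N(d) = d²
(199 + 426)/(N(6) + 186) = (199 + 426)/(6² + 186) = 625/(36 + 186) = 625/222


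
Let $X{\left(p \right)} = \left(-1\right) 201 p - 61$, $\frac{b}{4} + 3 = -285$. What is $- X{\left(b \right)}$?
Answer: $-231491$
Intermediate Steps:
$b = -1152$ ($b = -12 + 4 \left(-285\right) = -12 - 1140 = -1152$)
$X{\left(p \right)} = -61 - 201 p$ ($X{\left(p \right)} = - 201 p - 61 = -61 - 201 p$)
$- X{\left(b \right)} = - (-61 - -231552) = - (-61 + 231552) = \left(-1\right) 231491 = -231491$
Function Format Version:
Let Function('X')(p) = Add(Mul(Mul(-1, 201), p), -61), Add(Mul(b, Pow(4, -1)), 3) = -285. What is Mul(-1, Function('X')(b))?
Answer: -231491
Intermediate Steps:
b = -1152 (b = Add(-12, Mul(4, -285)) = Add(-12, -1140) = -1152)
Function('X')(p) = Add(-61, Mul(-201, p)) (Function('X')(p) = Add(Mul(-201, p), -61) = Add(-61, Mul(-201, p)))
Mul(-1, Function('X')(b)) = Mul(-1, Add(-61, Mul(-201, -1152))) = Mul(-1, Add(-61, 231552)) = Mul(-1, 231491) = -231491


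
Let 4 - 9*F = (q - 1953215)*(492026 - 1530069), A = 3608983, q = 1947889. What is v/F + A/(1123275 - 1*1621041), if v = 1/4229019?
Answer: -781298918446851802559/107760008135149324257 ≈ -7.2504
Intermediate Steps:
v = 1/4229019 ≈ 2.3646e-7
F = -1842872338/3 (F = 4/9 - (1947889 - 1953215)*(492026 - 1530069)/9 = 4/9 - (-5326)*(-1038043)/9 = 4/9 - ⅑*5528617018 = 4/9 - 5528617018/9 = -1842872338/3 ≈ -6.1429e+8)
v/F + A/(1123275 - 1*1621041) = 1/(4229019*(-1842872338/3)) + 3608983/(1123275 - 1*1621041) = (1/4229019)*(-3/1842872338) + 3608983/(1123275 - 1621041) = -1/2597847377325474 + 3608983/(-497766) = -1/2597847377325474 + 3608983*(-1/497766) = -1/2597847377325474 - 3608983/497766 = -781298918446851802559/107760008135149324257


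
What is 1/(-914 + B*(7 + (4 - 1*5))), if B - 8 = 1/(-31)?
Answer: -31/26852 ≈ -0.0011545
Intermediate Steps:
B = 247/31 (B = 8 + 1/(-31) = 8 - 1/31 = 247/31 ≈ 7.9677)
1/(-914 + B*(7 + (4 - 1*5))) = 1/(-914 + 247*(7 + (4 - 1*5))/31) = 1/(-914 + 247*(7 + (4 - 5))/31) = 1/(-914 + 247*(7 - 1)/31) = 1/(-914 + (247/31)*6) = 1/(-914 + 1482/31) = 1/(-26852/31) = -31/26852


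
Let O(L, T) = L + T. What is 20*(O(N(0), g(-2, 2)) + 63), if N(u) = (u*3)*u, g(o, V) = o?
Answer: 1220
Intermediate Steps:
N(u) = 3*u**2 (N(u) = (3*u)*u = 3*u**2)
20*(O(N(0), g(-2, 2)) + 63) = 20*((3*0**2 - 2) + 63) = 20*((3*0 - 2) + 63) = 20*((0 - 2) + 63) = 20*(-2 + 63) = 20*61 = 1220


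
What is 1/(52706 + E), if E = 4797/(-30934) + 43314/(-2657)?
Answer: 82191638/4330639851523 ≈ 1.8979e-5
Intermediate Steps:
E = -1352620905/82191638 (E = 4797*(-1/30934) + 43314*(-1/2657) = -4797/30934 - 43314/2657 = -1352620905/82191638 ≈ -16.457)
1/(52706 + E) = 1/(52706 - 1352620905/82191638) = 1/(4330639851523/82191638) = 82191638/4330639851523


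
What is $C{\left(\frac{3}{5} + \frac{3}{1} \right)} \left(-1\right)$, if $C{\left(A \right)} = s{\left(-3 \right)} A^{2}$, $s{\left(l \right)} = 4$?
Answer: $- \frac{1296}{25} \approx -51.84$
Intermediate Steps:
$C{\left(A \right)} = 4 A^{2}$
$C{\left(\frac{3}{5} + \frac{3}{1} \right)} \left(-1\right) = 4 \left(\frac{3}{5} + \frac{3}{1}\right)^{2} \left(-1\right) = 4 \left(3 \cdot \frac{1}{5} + 3 \cdot 1\right)^{2} \left(-1\right) = 4 \left(\frac{3}{5} + 3\right)^{2} \left(-1\right) = 4 \left(\frac{18}{5}\right)^{2} \left(-1\right) = 4 \cdot \frac{324}{25} \left(-1\right) = \frac{1296}{25} \left(-1\right) = - \frac{1296}{25}$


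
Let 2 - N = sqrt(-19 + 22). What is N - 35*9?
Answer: -313 - sqrt(3) ≈ -314.73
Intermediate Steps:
N = 2 - sqrt(3) (N = 2 - sqrt(-19 + 22) = 2 - sqrt(3) ≈ 0.26795)
N - 35*9 = (2 - sqrt(3)) - 35*9 = (2 - sqrt(3)) - 315 = -313 - sqrt(3)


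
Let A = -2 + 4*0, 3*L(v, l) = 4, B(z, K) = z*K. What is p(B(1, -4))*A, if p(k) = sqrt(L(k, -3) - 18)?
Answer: -10*I*sqrt(6)/3 ≈ -8.165*I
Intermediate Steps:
B(z, K) = K*z
L(v, l) = 4/3 (L(v, l) = (1/3)*4 = 4/3)
A = -2 (A = -2 + 0 = -2)
p(k) = 5*I*sqrt(6)/3 (p(k) = sqrt(4/3 - 18) = sqrt(-50/3) = 5*I*sqrt(6)/3)
p(B(1, -4))*A = (5*I*sqrt(6)/3)*(-2) = -10*I*sqrt(6)/3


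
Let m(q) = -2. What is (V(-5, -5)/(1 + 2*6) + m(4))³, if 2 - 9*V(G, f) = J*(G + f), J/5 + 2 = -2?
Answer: -110592/2197 ≈ -50.338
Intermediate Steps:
J = -20 (J = -10 + 5*(-2) = -10 - 10 = -20)
V(G, f) = 2/9 + 20*G/9 + 20*f/9 (V(G, f) = 2/9 - (-20)*(G + f)/9 = 2/9 - (-20*G - 20*f)/9 = 2/9 + (20*G/9 + 20*f/9) = 2/9 + 20*G/9 + 20*f/9)
(V(-5, -5)/(1 + 2*6) + m(4))³ = ((2/9 + (20/9)*(-5) + (20/9)*(-5))/(1 + 2*6) - 2)³ = ((2/9 - 100/9 - 100/9)/(1 + 12) - 2)³ = (-22/13 - 2)³ = (-48/13)³ = -110592/2197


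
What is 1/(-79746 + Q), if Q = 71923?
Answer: -1/7823 ≈ -0.00012783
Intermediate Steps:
1/(-79746 + Q) = 1/(-79746 + 71923) = 1/(-7823) = -1/7823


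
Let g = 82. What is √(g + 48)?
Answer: √130 ≈ 11.402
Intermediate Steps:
√(g + 48) = √(82 + 48) = √130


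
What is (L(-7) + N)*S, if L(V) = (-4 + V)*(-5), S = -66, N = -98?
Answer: 2838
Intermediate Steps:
L(V) = 20 - 5*V
(L(-7) + N)*S = ((20 - 5*(-7)) - 98)*(-66) = ((20 + 35) - 98)*(-66) = (55 - 98)*(-66) = -43*(-66) = 2838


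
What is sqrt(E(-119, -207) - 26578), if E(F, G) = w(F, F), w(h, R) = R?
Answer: I*sqrt(26697) ≈ 163.39*I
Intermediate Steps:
E(F, G) = F
sqrt(E(-119, -207) - 26578) = sqrt(-119 - 26578) = sqrt(-26697) = I*sqrt(26697)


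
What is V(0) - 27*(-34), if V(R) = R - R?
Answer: 918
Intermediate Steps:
V(R) = 0
V(0) - 27*(-34) = 0 - 27*(-34) = 0 + 918 = 918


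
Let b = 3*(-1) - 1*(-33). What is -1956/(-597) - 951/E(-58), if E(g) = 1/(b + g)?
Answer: 5299624/199 ≈ 26631.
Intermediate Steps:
b = 30 (b = -3 + 33 = 30)
E(g) = 1/(30 + g)
-1956/(-597) - 951/E(-58) = -1956/(-597) - 951/(1/(30 - 58)) = -1956*(-1/597) - 951/(1/(-28)) = 652/199 - 951/(-1/28) = 652/199 - 951*(-28) = 652/199 + 26628 = 5299624/199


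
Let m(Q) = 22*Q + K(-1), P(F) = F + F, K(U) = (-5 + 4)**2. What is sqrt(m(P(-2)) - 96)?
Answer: I*sqrt(183) ≈ 13.528*I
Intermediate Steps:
K(U) = 1 (K(U) = (-1)**2 = 1)
P(F) = 2*F
m(Q) = 1 + 22*Q (m(Q) = 22*Q + 1 = 1 + 22*Q)
sqrt(m(P(-2)) - 96) = sqrt((1 + 22*(2*(-2))) - 96) = sqrt((1 + 22*(-4)) - 96) = sqrt((1 - 88) - 96) = sqrt(-87 - 96) = sqrt(-183) = I*sqrt(183)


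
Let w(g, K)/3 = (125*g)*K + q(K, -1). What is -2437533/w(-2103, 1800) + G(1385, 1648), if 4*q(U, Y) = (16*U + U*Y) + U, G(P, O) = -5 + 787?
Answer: 5873302097/7510600 ≈ 782.00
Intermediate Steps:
G(P, O) = 782
q(U, Y) = 17*U/4 + U*Y/4 (q(U, Y) = ((16*U + U*Y) + U)/4 = (17*U + U*Y)/4 = 17*U/4 + U*Y/4)
w(g, K) = 12*K + 375*K*g (w(g, K) = 3*((125*g)*K + K*(17 - 1)/4) = 3*(125*K*g + (1/4)*K*16) = 3*(125*K*g + 4*K) = 3*(4*K + 125*K*g) = 12*K + 375*K*g)
-2437533/w(-2103, 1800) + G(1385, 1648) = -2437533*1/(5400*(4 + 125*(-2103))) + 782 = -2437533*1/(5400*(4 - 262875)) + 782 = -2437533/(3*1800*(-262871)) + 782 = -2437533/(-1419503400) + 782 = -2437533*(-1/1419503400) + 782 = 12897/7510600 + 782 = 5873302097/7510600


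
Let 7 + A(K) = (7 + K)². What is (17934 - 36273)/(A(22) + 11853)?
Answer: -6113/4229 ≈ -1.4455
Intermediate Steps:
A(K) = -7 + (7 + K)²
(17934 - 36273)/(A(22) + 11853) = (17934 - 36273)/((-7 + (7 + 22)²) + 11853) = -18339/((-7 + 29²) + 11853) = -18339/((-7 + 841) + 11853) = -18339/(834 + 11853) = -18339/12687 = -18339*1/12687 = -6113/4229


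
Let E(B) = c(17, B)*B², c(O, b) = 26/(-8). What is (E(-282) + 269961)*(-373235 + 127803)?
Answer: -2824431456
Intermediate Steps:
c(O, b) = -13/4 (c(O, b) = 26*(-⅛) = -13/4)
E(B) = -13*B²/4
(E(-282) + 269961)*(-373235 + 127803) = (-13/4*(-282)² + 269961)*(-373235 + 127803) = (-13/4*79524 + 269961)*(-245432) = (-258453 + 269961)*(-245432) = 11508*(-245432) = -2824431456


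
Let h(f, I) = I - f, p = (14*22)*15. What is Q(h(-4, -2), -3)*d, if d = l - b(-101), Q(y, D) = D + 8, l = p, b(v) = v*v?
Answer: -27905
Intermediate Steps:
p = 4620 (p = 308*15 = 4620)
b(v) = v²
l = 4620
Q(y, D) = 8 + D
d = -5581 (d = 4620 - 1*(-101)² = 4620 - 1*10201 = 4620 - 10201 = -5581)
Q(h(-4, -2), -3)*d = (8 - 3)*(-5581) = 5*(-5581) = -27905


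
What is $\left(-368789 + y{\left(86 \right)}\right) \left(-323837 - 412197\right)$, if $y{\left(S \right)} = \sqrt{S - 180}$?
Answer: $271441242826 - 736034 i \sqrt{94} \approx 2.7144 \cdot 10^{11} - 7.1361 \cdot 10^{6} i$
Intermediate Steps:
$y{\left(S \right)} = \sqrt{-180 + S}$
$\left(-368789 + y{\left(86 \right)}\right) \left(-323837 - 412197\right) = \left(-368789 + \sqrt{-180 + 86}\right) \left(-323837 - 412197\right) = \left(-368789 + \sqrt{-94}\right) \left(-736034\right) = \left(-368789 + i \sqrt{94}\right) \left(-736034\right) = 271441242826 - 736034 i \sqrt{94}$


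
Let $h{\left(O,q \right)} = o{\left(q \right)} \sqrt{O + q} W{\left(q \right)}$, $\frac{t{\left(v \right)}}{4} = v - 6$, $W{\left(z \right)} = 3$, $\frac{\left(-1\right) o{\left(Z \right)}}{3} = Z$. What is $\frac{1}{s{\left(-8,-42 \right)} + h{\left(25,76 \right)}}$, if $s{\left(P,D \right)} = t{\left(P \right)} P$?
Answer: $- \frac{28}{2940797} - \frac{171 \sqrt{101}}{11763188} \approx -0.00015561$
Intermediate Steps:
$o{\left(Z \right)} = - 3 Z$
$t{\left(v \right)} = -24 + 4 v$ ($t{\left(v \right)} = 4 \left(v - 6\right) = 4 \left(-6 + v\right) = -24 + 4 v$)
$h{\left(O,q \right)} = - 9 q \sqrt{O + q}$ ($h{\left(O,q \right)} = - 3 q \sqrt{O + q} 3 = - 9 q \sqrt{O + q}$)
$s{\left(P,D \right)} = P \left(-24 + 4 P\right)$ ($s{\left(P,D \right)} = \left(-24 + 4 P\right) P = P \left(-24 + 4 P\right)$)
$\frac{1}{s{\left(-8,-42 \right)} + h{\left(25,76 \right)}} = \frac{1}{4 \left(-8\right) \left(-6 - 8\right) - 684 \sqrt{25 + 76}} = \frac{1}{4 \left(-8\right) \left(-14\right) - 684 \sqrt{101}} = \frac{1}{448 - 684 \sqrt{101}}$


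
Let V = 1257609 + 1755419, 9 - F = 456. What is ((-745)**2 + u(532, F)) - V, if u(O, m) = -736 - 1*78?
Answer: -2458817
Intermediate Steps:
F = -447 (F = 9 - 1*456 = 9 - 456 = -447)
u(O, m) = -814 (u(O, m) = -736 - 78 = -814)
V = 3013028
((-745)**2 + u(532, F)) - V = ((-745)**2 - 814) - 1*3013028 = (555025 - 814) - 3013028 = 554211 - 3013028 = -2458817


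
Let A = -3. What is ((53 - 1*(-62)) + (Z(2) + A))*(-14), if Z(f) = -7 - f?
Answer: -1442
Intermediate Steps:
((53 - 1*(-62)) + (Z(2) + A))*(-14) = ((53 - 1*(-62)) + ((-7 - 1*2) - 3))*(-14) = ((53 + 62) + ((-7 - 2) - 3))*(-14) = (115 + (-9 - 3))*(-14) = (115 - 12)*(-14) = 103*(-14) = -1442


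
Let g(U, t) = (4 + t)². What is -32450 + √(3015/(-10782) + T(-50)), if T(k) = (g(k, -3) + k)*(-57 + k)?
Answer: -32450 + √7524373242/1198 ≈ -32378.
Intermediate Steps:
T(k) = (1 + k)*(-57 + k) (T(k) = ((4 - 3)² + k)*(-57 + k) = (1² + k)*(-57 + k) = (1 + k)*(-57 + k))
-32450 + √(3015/(-10782) + T(-50)) = -32450 + √(3015/(-10782) + (-57 + (-50)² - 56*(-50))) = -32450 + √(3015*(-1/10782) + (-57 + 2500 + 2800)) = -32450 + √(-335/1198 + 5243) = -32450 + √(6280779/1198) = -32450 + √7524373242/1198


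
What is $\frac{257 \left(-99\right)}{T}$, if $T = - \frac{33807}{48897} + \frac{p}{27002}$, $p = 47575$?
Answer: $- \frac{11197606729914}{471139387} \approx -23767.0$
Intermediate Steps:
$T = \frac{471139387}{440105598}$ ($T = - \frac{33807}{48897} + \frac{47575}{27002} = \left(-33807\right) \frac{1}{48897} + 47575 \cdot \frac{1}{27002} = - \frac{11269}{16299} + \frac{47575}{27002} = \frac{471139387}{440105598} \approx 1.0705$)
$\frac{257 \left(-99\right)}{T} = \frac{257 \left(-99\right)}{\frac{471139387}{440105598}} = \left(-25443\right) \frac{440105598}{471139387} = - \frac{11197606729914}{471139387}$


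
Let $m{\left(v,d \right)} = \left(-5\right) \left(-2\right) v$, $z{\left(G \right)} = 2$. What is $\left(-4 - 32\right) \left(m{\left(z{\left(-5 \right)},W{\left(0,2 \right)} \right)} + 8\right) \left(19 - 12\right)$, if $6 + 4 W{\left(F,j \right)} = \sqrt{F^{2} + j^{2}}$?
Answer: $-7056$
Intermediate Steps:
$W{\left(F,j \right)} = - \frac{3}{2} + \frac{\sqrt{F^{2} + j^{2}}}{4}$
$m{\left(v,d \right)} = 10 v$
$\left(-4 - 32\right) \left(m{\left(z{\left(-5 \right)},W{\left(0,2 \right)} \right)} + 8\right) \left(19 - 12\right) = \left(-4 - 32\right) \left(10 \cdot 2 + 8\right) \left(19 - 12\right) = - 36 \left(20 + 8\right) 7 = - 36 \cdot 28 \cdot 7 = \left(-36\right) 196 = -7056$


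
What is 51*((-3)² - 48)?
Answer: -1989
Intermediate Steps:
51*((-3)² - 48) = 51*(9 - 48) = 51*(-39) = -1989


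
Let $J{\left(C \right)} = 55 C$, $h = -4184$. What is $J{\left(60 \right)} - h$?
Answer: $7484$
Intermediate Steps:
$J{\left(60 \right)} - h = 55 \cdot 60 - -4184 = 3300 + 4184 = 7484$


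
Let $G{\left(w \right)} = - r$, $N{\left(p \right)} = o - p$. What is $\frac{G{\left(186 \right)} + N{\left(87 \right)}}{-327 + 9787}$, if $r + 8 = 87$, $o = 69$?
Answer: $- \frac{97}{9460} \approx -0.010254$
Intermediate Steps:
$r = 79$ ($r = -8 + 87 = 79$)
$N{\left(p \right)} = 69 - p$
$G{\left(w \right)} = -79$ ($G{\left(w \right)} = \left(-1\right) 79 = -79$)
$\frac{G{\left(186 \right)} + N{\left(87 \right)}}{-327 + 9787} = \frac{-79 + \left(69 - 87\right)}{-327 + 9787} = \frac{-79 + \left(69 - 87\right)}{9460} = \left(-79 - 18\right) \frac{1}{9460} = \left(-97\right) \frac{1}{9460} = - \frac{97}{9460}$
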